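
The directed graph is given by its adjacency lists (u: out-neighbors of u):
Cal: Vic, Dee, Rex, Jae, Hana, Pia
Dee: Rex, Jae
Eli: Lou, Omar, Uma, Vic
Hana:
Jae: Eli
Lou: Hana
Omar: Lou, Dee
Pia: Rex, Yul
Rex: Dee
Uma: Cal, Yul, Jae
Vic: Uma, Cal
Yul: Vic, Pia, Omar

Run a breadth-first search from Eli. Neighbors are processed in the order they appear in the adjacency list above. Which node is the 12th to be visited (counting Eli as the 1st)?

Visit Eli; enqueue Lou, Omar, Uma, Vic → queue [Lou, Omar, Uma, Vic]
Visit Lou; enqueue Hana → queue [Omar, Uma, Vic, Hana]
Visit Omar; enqueue Dee → queue [Uma, Vic, Hana, Dee]
Visit Uma; enqueue Cal, Yul, Jae → queue [Vic, Hana, Dee, Cal, Yul, Jae]
Visit Vic → queue [Hana, Dee, Cal, Yul, Jae]
Visit Hana → queue [Dee, Cal, Yul, Jae]
Visit Dee; enqueue Rex → queue [Cal, Yul, Jae, Rex]
Visit Cal; enqueue Pia → queue [Yul, Jae, Rex, Pia]
Visit Yul → queue [Jae, Rex, Pia]
Visit Jae → queue [Rex, Pia]
Visit Rex → queue [Pia]
Visit Pia → queue []

Visit order: Eli, Lou, Omar, Uma, Vic, Hana, Dee, Cal, Yul, Jae, Rex, Pia

Pia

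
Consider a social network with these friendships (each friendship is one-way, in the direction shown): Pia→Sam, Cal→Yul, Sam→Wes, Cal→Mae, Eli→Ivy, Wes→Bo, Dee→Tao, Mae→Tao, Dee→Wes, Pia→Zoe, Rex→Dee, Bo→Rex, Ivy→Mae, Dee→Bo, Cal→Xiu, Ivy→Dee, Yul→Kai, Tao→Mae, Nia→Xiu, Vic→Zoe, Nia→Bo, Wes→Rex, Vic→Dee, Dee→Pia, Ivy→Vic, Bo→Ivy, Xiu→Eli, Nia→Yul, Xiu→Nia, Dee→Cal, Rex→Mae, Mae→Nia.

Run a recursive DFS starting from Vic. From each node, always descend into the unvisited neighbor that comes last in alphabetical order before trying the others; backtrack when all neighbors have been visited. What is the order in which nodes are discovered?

Visit Vic
Vic → Zoe
Vic → Dee
Dee → Wes
Wes → Rex
Rex → Mae
Mae → Tao
Mae → Nia
Nia → Yul
Yul → Kai
Nia → Xiu
Xiu → Eli
Eli → Ivy
Nia → Bo
Dee → Pia
Pia → Sam
Dee → Cal

Vic -> Zoe -> Dee -> Wes -> Rex -> Mae -> Tao -> Nia -> Yul -> Kai -> Xiu -> Eli -> Ivy -> Bo -> Pia -> Sam -> Cal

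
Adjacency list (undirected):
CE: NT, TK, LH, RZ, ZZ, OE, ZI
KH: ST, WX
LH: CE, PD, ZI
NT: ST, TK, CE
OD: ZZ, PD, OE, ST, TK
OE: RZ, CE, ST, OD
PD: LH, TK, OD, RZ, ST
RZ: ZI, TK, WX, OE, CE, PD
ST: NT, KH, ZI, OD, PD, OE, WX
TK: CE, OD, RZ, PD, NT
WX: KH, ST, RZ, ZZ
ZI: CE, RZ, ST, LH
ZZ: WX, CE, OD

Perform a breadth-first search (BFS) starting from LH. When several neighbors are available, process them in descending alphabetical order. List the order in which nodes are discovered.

LH, ZI, PD, CE, ST, RZ, TK, OD, ZZ, OE, NT, WX, KH

Visit LH; enqueue ZI, PD, CE → queue [ZI, PD, CE]
Visit ZI; enqueue ST, RZ → queue [PD, CE, ST, RZ]
Visit PD; enqueue TK, OD → queue [CE, ST, RZ, TK, OD]
Visit CE; enqueue ZZ, OE, NT → queue [ST, RZ, TK, OD, ZZ, OE, NT]
Visit ST; enqueue WX, KH → queue [RZ, TK, OD, ZZ, OE, NT, WX, KH]
Visit RZ → queue [TK, OD, ZZ, OE, NT, WX, KH]
Visit TK → queue [OD, ZZ, OE, NT, WX, KH]
Visit OD → queue [ZZ, OE, NT, WX, KH]
Visit ZZ → queue [OE, NT, WX, KH]
Visit OE → queue [NT, WX, KH]
Visit NT → queue [WX, KH]
Visit WX → queue [KH]
Visit KH → queue []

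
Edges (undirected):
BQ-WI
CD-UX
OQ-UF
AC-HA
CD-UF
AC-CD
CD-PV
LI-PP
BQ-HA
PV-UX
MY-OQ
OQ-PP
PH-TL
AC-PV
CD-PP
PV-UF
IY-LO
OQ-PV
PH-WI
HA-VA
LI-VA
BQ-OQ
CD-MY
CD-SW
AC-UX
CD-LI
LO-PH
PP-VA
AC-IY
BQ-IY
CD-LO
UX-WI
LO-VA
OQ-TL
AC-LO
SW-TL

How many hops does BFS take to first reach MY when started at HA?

Level 0: HA
Level 1: AC, BQ, VA
Level 2: CD, IY, LI, LO, OQ, PP, PV, UX, WI
Level 3: MY, PH, SW, TL, UF
MY first appears at level 3.

3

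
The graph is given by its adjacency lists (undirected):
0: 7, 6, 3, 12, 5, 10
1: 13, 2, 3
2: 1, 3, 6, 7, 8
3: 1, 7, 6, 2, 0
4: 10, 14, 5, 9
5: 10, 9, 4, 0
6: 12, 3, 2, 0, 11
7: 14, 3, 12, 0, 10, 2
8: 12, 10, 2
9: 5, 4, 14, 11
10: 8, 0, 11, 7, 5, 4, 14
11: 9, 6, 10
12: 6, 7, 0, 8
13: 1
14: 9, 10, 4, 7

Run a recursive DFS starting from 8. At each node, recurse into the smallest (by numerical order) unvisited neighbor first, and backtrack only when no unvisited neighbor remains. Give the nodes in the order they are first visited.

Visit 8
8 → 2
2 → 1
1 → 3
3 → 0
0 → 5
5 → 4
4 → 9
9 → 11
11 → 6
6 → 12
12 → 7
7 → 10
10 → 14
1 → 13

8, 2, 1, 3, 0, 5, 4, 9, 11, 6, 12, 7, 10, 14, 13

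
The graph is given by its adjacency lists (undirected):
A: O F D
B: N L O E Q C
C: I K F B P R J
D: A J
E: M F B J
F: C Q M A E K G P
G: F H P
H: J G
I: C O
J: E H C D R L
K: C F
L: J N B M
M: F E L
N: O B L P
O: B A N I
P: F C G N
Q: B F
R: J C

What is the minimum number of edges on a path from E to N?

2

Level 0: E
Level 1: B, F, J, M
Level 2: A, C, D, G, H, K, L, N, O, P, Q, R
Level 3: I
N first appears at level 2.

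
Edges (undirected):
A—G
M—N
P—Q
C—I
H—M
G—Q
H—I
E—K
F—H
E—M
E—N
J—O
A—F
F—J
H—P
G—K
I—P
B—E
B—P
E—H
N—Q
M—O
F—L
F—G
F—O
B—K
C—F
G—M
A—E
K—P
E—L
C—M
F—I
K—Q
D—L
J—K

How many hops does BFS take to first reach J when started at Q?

2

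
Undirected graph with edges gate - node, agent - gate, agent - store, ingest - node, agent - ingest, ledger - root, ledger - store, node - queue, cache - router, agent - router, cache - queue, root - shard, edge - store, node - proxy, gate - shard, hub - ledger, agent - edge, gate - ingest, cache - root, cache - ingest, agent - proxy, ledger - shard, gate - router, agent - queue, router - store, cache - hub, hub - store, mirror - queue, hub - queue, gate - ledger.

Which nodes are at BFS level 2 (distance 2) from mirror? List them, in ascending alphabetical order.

agent, cache, hub, node

Level 0: mirror
Level 1: queue
Level 2: agent, cache, hub, node
Level 3: edge, gate, ingest, ledger, proxy, root, router, store
Level 4: shard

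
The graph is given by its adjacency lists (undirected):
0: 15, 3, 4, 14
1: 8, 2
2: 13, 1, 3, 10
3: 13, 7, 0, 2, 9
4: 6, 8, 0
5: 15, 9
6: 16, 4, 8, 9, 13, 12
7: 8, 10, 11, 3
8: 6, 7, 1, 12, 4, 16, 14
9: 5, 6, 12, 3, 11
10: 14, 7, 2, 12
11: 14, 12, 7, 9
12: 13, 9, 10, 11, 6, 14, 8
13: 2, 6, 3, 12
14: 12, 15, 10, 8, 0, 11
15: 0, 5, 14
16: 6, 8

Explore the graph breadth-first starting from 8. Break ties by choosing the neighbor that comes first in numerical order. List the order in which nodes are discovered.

8 -> 1 -> 4 -> 6 -> 7 -> 12 -> 14 -> 16 -> 2 -> 0 -> 9 -> 13 -> 3 -> 10 -> 11 -> 15 -> 5

Visit 8; enqueue 1, 4, 6, 7, 12, 14, 16 → queue [1, 4, 6, 7, 12, 14, 16]
Visit 1; enqueue 2 → queue [4, 6, 7, 12, 14, 16, 2]
Visit 4; enqueue 0 → queue [6, 7, 12, 14, 16, 2, 0]
Visit 6; enqueue 9, 13 → queue [7, 12, 14, 16, 2, 0, 9, 13]
Visit 7; enqueue 3, 10, 11 → queue [12, 14, 16, 2, 0, 9, 13, 3, 10, 11]
Visit 12 → queue [14, 16, 2, 0, 9, 13, 3, 10, 11]
Visit 14; enqueue 15 → queue [16, 2, 0, 9, 13, 3, 10, 11, 15]
Visit 16 → queue [2, 0, 9, 13, 3, 10, 11, 15]
Visit 2 → queue [0, 9, 13, 3, 10, 11, 15]
Visit 0 → queue [9, 13, 3, 10, 11, 15]
Visit 9; enqueue 5 → queue [13, 3, 10, 11, 15, 5]
Visit 13 → queue [3, 10, 11, 15, 5]
Visit 3 → queue [10, 11, 15, 5]
Visit 10 → queue [11, 15, 5]
Visit 11 → queue [15, 5]
Visit 15 → queue [5]
Visit 5 → queue []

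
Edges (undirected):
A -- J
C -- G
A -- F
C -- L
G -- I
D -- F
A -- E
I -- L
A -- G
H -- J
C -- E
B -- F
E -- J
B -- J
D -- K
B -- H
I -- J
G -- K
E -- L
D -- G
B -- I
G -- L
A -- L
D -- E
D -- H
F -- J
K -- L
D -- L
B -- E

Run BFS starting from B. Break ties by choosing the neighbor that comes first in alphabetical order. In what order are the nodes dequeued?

Visit B; enqueue E, F, H, I, J → queue [E, F, H, I, J]
Visit E; enqueue A, C, D, L → queue [F, H, I, J, A, C, D, L]
Visit F → queue [H, I, J, A, C, D, L]
Visit H → queue [I, J, A, C, D, L]
Visit I; enqueue G → queue [J, A, C, D, L, G]
Visit J → queue [A, C, D, L, G]
Visit A → queue [C, D, L, G]
Visit C → queue [D, L, G]
Visit D; enqueue K → queue [L, G, K]
Visit L → queue [G, K]
Visit G → queue [K]
Visit K → queue []

B, E, F, H, I, J, A, C, D, L, G, K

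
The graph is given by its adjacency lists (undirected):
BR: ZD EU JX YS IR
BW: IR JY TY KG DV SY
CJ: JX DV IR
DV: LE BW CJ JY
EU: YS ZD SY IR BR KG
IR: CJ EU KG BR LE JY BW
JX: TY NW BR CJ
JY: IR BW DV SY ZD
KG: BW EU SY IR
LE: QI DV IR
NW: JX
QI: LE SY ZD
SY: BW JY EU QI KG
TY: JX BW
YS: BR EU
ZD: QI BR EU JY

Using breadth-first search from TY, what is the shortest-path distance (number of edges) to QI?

3

Level 0: TY
Level 1: BW, JX
Level 2: BR, CJ, DV, IR, JY, KG, NW, SY
Level 3: EU, LE, QI, YS, ZD
QI first appears at level 3.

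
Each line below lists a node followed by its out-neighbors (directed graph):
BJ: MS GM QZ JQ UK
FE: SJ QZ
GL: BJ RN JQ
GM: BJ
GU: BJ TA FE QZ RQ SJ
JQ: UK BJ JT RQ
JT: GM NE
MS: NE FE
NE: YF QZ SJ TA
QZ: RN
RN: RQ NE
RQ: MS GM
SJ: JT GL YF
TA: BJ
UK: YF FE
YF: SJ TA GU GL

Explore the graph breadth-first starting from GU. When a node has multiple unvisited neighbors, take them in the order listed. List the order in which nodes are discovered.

GU -> BJ -> TA -> FE -> QZ -> RQ -> SJ -> MS -> GM -> JQ -> UK -> RN -> JT -> GL -> YF -> NE

Visit GU; enqueue BJ, TA, FE, QZ, RQ, SJ → queue [BJ, TA, FE, QZ, RQ, SJ]
Visit BJ; enqueue MS, GM, JQ, UK → queue [TA, FE, QZ, RQ, SJ, MS, GM, JQ, UK]
Visit TA → queue [FE, QZ, RQ, SJ, MS, GM, JQ, UK]
Visit FE → queue [QZ, RQ, SJ, MS, GM, JQ, UK]
Visit QZ; enqueue RN → queue [RQ, SJ, MS, GM, JQ, UK, RN]
Visit RQ → queue [SJ, MS, GM, JQ, UK, RN]
Visit SJ; enqueue JT, GL, YF → queue [MS, GM, JQ, UK, RN, JT, GL, YF]
Visit MS; enqueue NE → queue [GM, JQ, UK, RN, JT, GL, YF, NE]
Visit GM → queue [JQ, UK, RN, JT, GL, YF, NE]
Visit JQ → queue [UK, RN, JT, GL, YF, NE]
Visit UK → queue [RN, JT, GL, YF, NE]
Visit RN → queue [JT, GL, YF, NE]
Visit JT → queue [GL, YF, NE]
Visit GL → queue [YF, NE]
Visit YF → queue [NE]
Visit NE → queue []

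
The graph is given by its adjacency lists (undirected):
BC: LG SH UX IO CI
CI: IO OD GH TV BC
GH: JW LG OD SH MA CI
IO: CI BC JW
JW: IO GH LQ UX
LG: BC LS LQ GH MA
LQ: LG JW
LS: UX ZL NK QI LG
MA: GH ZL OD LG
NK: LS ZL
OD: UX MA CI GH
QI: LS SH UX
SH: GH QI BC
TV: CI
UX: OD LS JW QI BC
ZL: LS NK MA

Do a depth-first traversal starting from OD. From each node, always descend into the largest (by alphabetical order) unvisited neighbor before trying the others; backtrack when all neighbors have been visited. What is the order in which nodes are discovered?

Visit OD
OD → UX
UX → QI
QI → SH
SH → GH
GH → MA
MA → ZL
ZL → NK
NK → LS
LS → LG
LG → LQ
LQ → JW
JW → IO
IO → CI
CI → TV
CI → BC

OD → UX → QI → SH → GH → MA → ZL → NK → LS → LG → LQ → JW → IO → CI → TV → BC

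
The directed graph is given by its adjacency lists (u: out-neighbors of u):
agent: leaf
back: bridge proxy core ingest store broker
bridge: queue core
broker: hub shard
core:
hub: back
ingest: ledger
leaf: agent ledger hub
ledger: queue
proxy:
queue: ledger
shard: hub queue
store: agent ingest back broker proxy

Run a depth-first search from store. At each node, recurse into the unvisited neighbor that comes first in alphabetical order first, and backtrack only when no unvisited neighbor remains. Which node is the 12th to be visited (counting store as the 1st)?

Visit store
store → agent
agent → leaf
leaf → hub
hub → back
back → bridge
bridge → core
bridge → queue
queue → ledger
back → broker
broker → shard
back → ingest
back → proxy

Visit order: store, agent, leaf, hub, back, bridge, core, queue, ledger, broker, shard, ingest, proxy

ingest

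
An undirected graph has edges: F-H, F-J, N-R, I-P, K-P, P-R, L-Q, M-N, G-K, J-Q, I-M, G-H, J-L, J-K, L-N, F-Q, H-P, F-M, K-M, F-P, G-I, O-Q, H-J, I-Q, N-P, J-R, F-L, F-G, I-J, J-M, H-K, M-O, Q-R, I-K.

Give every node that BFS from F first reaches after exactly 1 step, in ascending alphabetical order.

G, H, J, L, M, P, Q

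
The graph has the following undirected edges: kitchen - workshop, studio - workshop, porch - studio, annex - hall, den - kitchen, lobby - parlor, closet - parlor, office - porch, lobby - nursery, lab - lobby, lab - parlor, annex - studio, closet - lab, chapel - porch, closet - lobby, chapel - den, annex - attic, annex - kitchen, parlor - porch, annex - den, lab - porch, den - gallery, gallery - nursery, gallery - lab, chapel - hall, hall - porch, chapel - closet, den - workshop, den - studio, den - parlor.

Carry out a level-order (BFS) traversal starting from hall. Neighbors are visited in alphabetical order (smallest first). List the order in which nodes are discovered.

Visit hall; enqueue annex, chapel, porch → queue [annex, chapel, porch]
Visit annex; enqueue attic, den, kitchen, studio → queue [chapel, porch, attic, den, kitchen, studio]
Visit chapel; enqueue closet → queue [porch, attic, den, kitchen, studio, closet]
Visit porch; enqueue lab, office, parlor → queue [attic, den, kitchen, studio, closet, lab, office, parlor]
Visit attic → queue [den, kitchen, studio, closet, lab, office, parlor]
Visit den; enqueue gallery, workshop → queue [kitchen, studio, closet, lab, office, parlor, gallery, workshop]
Visit kitchen → queue [studio, closet, lab, office, parlor, gallery, workshop]
Visit studio → queue [closet, lab, office, parlor, gallery, workshop]
Visit closet; enqueue lobby → queue [lab, office, parlor, gallery, workshop, lobby]
Visit lab → queue [office, parlor, gallery, workshop, lobby]
Visit office → queue [parlor, gallery, workshop, lobby]
Visit parlor → queue [gallery, workshop, lobby]
Visit gallery; enqueue nursery → queue [workshop, lobby, nursery]
Visit workshop → queue [lobby, nursery]
Visit lobby → queue [nursery]
Visit nursery → queue []

hall annex chapel porch attic den kitchen studio closet lab office parlor gallery workshop lobby nursery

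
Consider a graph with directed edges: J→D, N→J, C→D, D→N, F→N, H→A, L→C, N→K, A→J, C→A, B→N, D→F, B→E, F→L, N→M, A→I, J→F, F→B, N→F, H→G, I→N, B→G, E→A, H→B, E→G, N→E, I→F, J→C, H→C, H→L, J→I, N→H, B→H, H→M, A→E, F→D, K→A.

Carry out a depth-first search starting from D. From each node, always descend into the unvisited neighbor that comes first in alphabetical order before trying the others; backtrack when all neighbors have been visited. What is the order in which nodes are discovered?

D F B E A I N H C G L M J K

Visit D
D → F
F → B
B → E
E → A
A → I
I → N
N → H
H → C
H → G
H → L
H → M
N → J
N → K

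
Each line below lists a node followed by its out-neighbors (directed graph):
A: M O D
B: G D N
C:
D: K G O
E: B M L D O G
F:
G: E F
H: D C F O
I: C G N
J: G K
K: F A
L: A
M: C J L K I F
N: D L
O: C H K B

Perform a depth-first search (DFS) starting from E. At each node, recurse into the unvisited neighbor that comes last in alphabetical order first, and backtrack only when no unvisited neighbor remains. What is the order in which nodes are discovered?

Visit E
E → O
O → K
K → F
K → A
A → M
M → L
M → J
J → G
M → I
I → N
N → D
I → C
O → H
O → B

E → O → K → F → A → M → L → J → G → I → N → D → C → H → B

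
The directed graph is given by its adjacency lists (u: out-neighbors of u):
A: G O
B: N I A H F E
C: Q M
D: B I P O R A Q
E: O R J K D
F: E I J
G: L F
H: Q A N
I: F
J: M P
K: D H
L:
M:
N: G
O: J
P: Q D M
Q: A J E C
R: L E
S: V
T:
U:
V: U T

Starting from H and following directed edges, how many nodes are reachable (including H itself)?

BFS from H visits: H, A, N, Q, G, O, C, E, J, F, L, M, D, K, R, P, I, B
Reachable nodes: 18 of 22 total.

18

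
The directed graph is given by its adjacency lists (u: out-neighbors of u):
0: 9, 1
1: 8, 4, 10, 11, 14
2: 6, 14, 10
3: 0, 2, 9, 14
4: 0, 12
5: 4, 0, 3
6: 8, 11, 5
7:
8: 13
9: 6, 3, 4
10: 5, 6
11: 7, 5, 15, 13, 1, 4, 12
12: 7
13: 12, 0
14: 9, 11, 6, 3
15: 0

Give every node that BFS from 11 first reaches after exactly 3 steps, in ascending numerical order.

2, 6, 9

Level 0: 11
Level 1: 1, 4, 5, 7, 12, 13, 15
Level 2: 0, 3, 8, 10, 14
Level 3: 2, 6, 9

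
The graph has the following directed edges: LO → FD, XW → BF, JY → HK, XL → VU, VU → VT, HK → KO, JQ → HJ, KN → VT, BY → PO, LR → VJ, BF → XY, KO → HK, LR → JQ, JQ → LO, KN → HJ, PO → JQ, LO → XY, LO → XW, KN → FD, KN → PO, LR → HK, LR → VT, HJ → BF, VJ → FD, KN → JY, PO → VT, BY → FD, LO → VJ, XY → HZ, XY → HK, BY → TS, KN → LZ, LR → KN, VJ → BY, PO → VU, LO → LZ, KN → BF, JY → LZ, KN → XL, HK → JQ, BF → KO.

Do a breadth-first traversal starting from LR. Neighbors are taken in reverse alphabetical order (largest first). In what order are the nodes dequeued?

LR VT VJ KN JQ HK FD BY XL PO LZ JY HJ BF LO KO TS VU XY XW HZ

Visit LR; enqueue VT, VJ, KN, JQ, HK → queue [VT, VJ, KN, JQ, HK]
Visit VT → queue [VJ, KN, JQ, HK]
Visit VJ; enqueue FD, BY → queue [KN, JQ, HK, FD, BY]
Visit KN; enqueue XL, PO, LZ, JY, HJ, BF → queue [JQ, HK, FD, BY, XL, PO, LZ, JY, HJ, BF]
Visit JQ; enqueue LO → queue [HK, FD, BY, XL, PO, LZ, JY, HJ, BF, LO]
Visit HK; enqueue KO → queue [FD, BY, XL, PO, LZ, JY, HJ, BF, LO, KO]
Visit FD → queue [BY, XL, PO, LZ, JY, HJ, BF, LO, KO]
Visit BY; enqueue TS → queue [XL, PO, LZ, JY, HJ, BF, LO, KO, TS]
Visit XL; enqueue VU → queue [PO, LZ, JY, HJ, BF, LO, KO, TS, VU]
Visit PO → queue [LZ, JY, HJ, BF, LO, KO, TS, VU]
Visit LZ → queue [JY, HJ, BF, LO, KO, TS, VU]
Visit JY → queue [HJ, BF, LO, KO, TS, VU]
Visit HJ → queue [BF, LO, KO, TS, VU]
Visit BF; enqueue XY → queue [LO, KO, TS, VU, XY]
Visit LO; enqueue XW → queue [KO, TS, VU, XY, XW]
Visit KO → queue [TS, VU, XY, XW]
Visit TS → queue [VU, XY, XW]
Visit VU → queue [XY, XW]
Visit XY; enqueue HZ → queue [XW, HZ]
Visit XW → queue [HZ]
Visit HZ → queue []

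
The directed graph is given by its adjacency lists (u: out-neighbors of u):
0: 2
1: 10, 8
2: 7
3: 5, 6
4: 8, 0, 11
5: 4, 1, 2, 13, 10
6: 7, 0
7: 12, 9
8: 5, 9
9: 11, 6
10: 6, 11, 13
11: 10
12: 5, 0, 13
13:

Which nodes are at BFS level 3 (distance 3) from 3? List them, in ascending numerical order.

8, 9, 11, 12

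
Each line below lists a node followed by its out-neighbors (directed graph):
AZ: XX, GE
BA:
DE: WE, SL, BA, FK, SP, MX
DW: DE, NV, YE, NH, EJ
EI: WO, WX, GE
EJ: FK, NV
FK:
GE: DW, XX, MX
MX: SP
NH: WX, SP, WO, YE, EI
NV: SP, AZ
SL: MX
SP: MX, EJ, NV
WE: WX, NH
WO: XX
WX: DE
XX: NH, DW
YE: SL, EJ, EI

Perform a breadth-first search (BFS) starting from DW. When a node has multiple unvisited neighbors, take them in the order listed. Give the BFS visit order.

DW → DE → NV → YE → NH → EJ → WE → SL → BA → FK → SP → MX → AZ → EI → WX → WO → XX → GE

Visit DW; enqueue DE, NV, YE, NH, EJ → queue [DE, NV, YE, NH, EJ]
Visit DE; enqueue WE, SL, BA, FK, SP, MX → queue [NV, YE, NH, EJ, WE, SL, BA, FK, SP, MX]
Visit NV; enqueue AZ → queue [YE, NH, EJ, WE, SL, BA, FK, SP, MX, AZ]
Visit YE; enqueue EI → queue [NH, EJ, WE, SL, BA, FK, SP, MX, AZ, EI]
Visit NH; enqueue WX, WO → queue [EJ, WE, SL, BA, FK, SP, MX, AZ, EI, WX, WO]
Visit EJ → queue [WE, SL, BA, FK, SP, MX, AZ, EI, WX, WO]
Visit WE → queue [SL, BA, FK, SP, MX, AZ, EI, WX, WO]
Visit SL → queue [BA, FK, SP, MX, AZ, EI, WX, WO]
Visit BA → queue [FK, SP, MX, AZ, EI, WX, WO]
Visit FK → queue [SP, MX, AZ, EI, WX, WO]
Visit SP → queue [MX, AZ, EI, WX, WO]
Visit MX → queue [AZ, EI, WX, WO]
Visit AZ; enqueue XX, GE → queue [EI, WX, WO, XX, GE]
Visit EI → queue [WX, WO, XX, GE]
Visit WX → queue [WO, XX, GE]
Visit WO → queue [XX, GE]
Visit XX → queue [GE]
Visit GE → queue []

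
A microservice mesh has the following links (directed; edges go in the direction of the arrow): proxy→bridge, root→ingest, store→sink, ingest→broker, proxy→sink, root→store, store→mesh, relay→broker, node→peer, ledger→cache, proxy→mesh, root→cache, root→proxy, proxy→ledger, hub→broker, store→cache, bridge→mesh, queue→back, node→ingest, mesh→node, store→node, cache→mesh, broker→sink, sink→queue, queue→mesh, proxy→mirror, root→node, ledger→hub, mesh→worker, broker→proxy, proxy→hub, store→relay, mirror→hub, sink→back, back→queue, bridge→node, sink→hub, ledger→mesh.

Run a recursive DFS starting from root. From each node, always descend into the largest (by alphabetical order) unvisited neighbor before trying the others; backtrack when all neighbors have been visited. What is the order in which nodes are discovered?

root, store, sink, queue, mesh, worker, node, peer, ingest, broker, proxy, mirror, hub, ledger, cache, bridge, back, relay

Visit root
root → store
store → sink
sink → queue
queue → mesh
mesh → worker
mesh → node
node → peer
node → ingest
ingest → broker
broker → proxy
proxy → mirror
mirror → hub
proxy → ledger
ledger → cache
proxy → bridge
queue → back
store → relay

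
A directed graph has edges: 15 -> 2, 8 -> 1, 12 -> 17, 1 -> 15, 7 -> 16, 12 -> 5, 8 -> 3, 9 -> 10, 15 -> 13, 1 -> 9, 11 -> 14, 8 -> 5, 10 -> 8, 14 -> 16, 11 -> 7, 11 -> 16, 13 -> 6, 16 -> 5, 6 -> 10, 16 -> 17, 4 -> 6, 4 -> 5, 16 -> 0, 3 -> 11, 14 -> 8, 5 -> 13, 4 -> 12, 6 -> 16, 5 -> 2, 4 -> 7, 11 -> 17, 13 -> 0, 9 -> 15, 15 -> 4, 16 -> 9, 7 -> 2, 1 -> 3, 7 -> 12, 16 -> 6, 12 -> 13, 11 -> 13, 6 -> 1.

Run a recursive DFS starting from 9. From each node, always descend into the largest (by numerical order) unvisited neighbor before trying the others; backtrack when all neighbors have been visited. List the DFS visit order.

9 15 13 6 16 17 5 2 0 10 8 3 11 14 7 12 1 4

Visit 9
9 → 15
15 → 13
13 → 6
6 → 16
16 → 17
16 → 5
5 → 2
16 → 0
6 → 10
10 → 8
8 → 3
3 → 11
11 → 14
11 → 7
7 → 12
8 → 1
15 → 4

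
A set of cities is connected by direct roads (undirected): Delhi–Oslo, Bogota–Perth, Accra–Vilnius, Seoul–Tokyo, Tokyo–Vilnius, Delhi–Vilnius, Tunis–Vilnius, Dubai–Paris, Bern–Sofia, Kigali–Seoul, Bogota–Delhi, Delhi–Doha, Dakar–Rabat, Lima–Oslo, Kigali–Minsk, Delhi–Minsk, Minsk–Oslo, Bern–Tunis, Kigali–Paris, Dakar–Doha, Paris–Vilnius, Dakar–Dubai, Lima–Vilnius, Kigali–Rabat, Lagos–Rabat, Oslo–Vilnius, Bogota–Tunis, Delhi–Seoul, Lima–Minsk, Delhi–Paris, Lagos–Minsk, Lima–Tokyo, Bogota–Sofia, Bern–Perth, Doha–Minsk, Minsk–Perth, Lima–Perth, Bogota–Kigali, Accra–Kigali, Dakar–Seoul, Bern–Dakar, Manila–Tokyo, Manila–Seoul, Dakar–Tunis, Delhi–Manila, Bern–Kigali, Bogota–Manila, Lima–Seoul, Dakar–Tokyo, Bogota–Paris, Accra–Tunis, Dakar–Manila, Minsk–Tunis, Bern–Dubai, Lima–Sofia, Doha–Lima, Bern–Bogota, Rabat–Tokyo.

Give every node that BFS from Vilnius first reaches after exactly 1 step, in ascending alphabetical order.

Level 0: Vilnius
Level 1: Accra, Delhi, Lima, Oslo, Paris, Tokyo, Tunis
Level 2: Bern, Bogota, Dakar, Doha, Dubai, Kigali, Manila, Minsk, Perth, Rabat, Seoul, Sofia
Level 3: Lagos

Accra, Delhi, Lima, Oslo, Paris, Tokyo, Tunis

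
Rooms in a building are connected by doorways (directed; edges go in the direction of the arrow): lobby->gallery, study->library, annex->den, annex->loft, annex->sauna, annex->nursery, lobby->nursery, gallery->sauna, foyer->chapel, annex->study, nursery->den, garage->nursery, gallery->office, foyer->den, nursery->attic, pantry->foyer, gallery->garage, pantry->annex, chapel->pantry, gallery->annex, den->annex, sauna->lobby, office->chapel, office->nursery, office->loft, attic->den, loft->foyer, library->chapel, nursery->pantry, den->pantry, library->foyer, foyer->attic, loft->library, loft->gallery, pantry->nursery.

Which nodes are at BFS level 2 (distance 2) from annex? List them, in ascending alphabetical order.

attic, foyer, gallery, library, lobby, pantry

Level 0: annex
Level 1: den, loft, nursery, sauna, study
Level 2: attic, foyer, gallery, library, lobby, pantry
Level 3: chapel, garage, office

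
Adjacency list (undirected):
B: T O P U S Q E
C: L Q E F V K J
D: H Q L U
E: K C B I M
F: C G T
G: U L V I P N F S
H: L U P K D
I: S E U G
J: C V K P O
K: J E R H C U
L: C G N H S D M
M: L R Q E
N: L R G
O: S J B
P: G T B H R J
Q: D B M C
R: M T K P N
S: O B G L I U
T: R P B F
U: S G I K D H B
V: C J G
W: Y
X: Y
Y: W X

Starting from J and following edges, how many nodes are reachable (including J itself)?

BFS from J visits: J, V, P, O, K, C, G, T, R, H, B, S, U, E, Q, L, F, N, I, M, D
Reachable nodes: 21 of 24 total.

21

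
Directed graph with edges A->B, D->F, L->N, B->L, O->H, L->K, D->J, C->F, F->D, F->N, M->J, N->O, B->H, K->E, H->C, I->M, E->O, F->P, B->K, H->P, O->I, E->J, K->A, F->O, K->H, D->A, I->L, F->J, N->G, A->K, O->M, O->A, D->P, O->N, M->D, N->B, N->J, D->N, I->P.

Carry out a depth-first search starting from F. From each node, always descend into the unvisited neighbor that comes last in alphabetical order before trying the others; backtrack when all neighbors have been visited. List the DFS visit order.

F, P, O, N, J, G, B, L, K, H, C, E, A, M, D, I

Visit F
F → P
F → O
O → N
N → J
N → G
N → B
B → L
L → K
K → H
H → C
K → E
K → A
O → M
M → D
O → I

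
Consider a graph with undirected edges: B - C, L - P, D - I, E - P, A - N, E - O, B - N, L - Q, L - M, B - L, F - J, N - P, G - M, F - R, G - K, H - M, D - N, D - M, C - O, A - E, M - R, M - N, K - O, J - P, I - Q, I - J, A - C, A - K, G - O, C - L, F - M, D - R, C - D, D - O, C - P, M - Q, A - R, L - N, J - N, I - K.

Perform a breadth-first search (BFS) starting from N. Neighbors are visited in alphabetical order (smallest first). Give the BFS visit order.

N → A → B → D → J → L → M → P → C → E → K → R → I → O → F → Q → G → H

Visit N; enqueue A, B, D, J, L, M, P → queue [A, B, D, J, L, M, P]
Visit A; enqueue C, E, K, R → queue [B, D, J, L, M, P, C, E, K, R]
Visit B → queue [D, J, L, M, P, C, E, K, R]
Visit D; enqueue I, O → queue [J, L, M, P, C, E, K, R, I, O]
Visit J; enqueue F → queue [L, M, P, C, E, K, R, I, O, F]
Visit L; enqueue Q → queue [M, P, C, E, K, R, I, O, F, Q]
Visit M; enqueue G, H → queue [P, C, E, K, R, I, O, F, Q, G, H]
Visit P → queue [C, E, K, R, I, O, F, Q, G, H]
Visit C → queue [E, K, R, I, O, F, Q, G, H]
Visit E → queue [K, R, I, O, F, Q, G, H]
Visit K → queue [R, I, O, F, Q, G, H]
Visit R → queue [I, O, F, Q, G, H]
Visit I → queue [O, F, Q, G, H]
Visit O → queue [F, Q, G, H]
Visit F → queue [Q, G, H]
Visit Q → queue [G, H]
Visit G → queue [H]
Visit H → queue []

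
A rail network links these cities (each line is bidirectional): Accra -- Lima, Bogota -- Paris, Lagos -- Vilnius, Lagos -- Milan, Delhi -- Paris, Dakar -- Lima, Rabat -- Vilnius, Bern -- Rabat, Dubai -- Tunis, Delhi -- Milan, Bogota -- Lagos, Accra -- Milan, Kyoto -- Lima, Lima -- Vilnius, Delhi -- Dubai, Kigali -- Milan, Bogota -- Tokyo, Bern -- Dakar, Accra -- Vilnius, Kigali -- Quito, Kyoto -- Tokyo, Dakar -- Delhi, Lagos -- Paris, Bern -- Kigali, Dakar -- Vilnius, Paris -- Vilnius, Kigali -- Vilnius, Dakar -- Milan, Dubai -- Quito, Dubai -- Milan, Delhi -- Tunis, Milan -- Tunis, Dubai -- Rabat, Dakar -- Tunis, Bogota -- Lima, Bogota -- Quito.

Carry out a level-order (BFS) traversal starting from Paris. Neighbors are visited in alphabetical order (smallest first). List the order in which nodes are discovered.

Visit Paris; enqueue Bogota, Delhi, Lagos, Vilnius → queue [Bogota, Delhi, Lagos, Vilnius]
Visit Bogota; enqueue Lima, Quito, Tokyo → queue [Delhi, Lagos, Vilnius, Lima, Quito, Tokyo]
Visit Delhi; enqueue Dakar, Dubai, Milan, Tunis → queue [Lagos, Vilnius, Lima, Quito, Tokyo, Dakar, Dubai, Milan, Tunis]
Visit Lagos → queue [Vilnius, Lima, Quito, Tokyo, Dakar, Dubai, Milan, Tunis]
Visit Vilnius; enqueue Accra, Kigali, Rabat → queue [Lima, Quito, Tokyo, Dakar, Dubai, Milan, Tunis, Accra, Kigali, Rabat]
Visit Lima; enqueue Kyoto → queue [Quito, Tokyo, Dakar, Dubai, Milan, Tunis, Accra, Kigali, Rabat, Kyoto]
Visit Quito → queue [Tokyo, Dakar, Dubai, Milan, Tunis, Accra, Kigali, Rabat, Kyoto]
Visit Tokyo → queue [Dakar, Dubai, Milan, Tunis, Accra, Kigali, Rabat, Kyoto]
Visit Dakar; enqueue Bern → queue [Dubai, Milan, Tunis, Accra, Kigali, Rabat, Kyoto, Bern]
Visit Dubai → queue [Milan, Tunis, Accra, Kigali, Rabat, Kyoto, Bern]
Visit Milan → queue [Tunis, Accra, Kigali, Rabat, Kyoto, Bern]
Visit Tunis → queue [Accra, Kigali, Rabat, Kyoto, Bern]
Visit Accra → queue [Kigali, Rabat, Kyoto, Bern]
Visit Kigali → queue [Rabat, Kyoto, Bern]
Visit Rabat → queue [Kyoto, Bern]
Visit Kyoto → queue [Bern]
Visit Bern → queue []

Paris → Bogota → Delhi → Lagos → Vilnius → Lima → Quito → Tokyo → Dakar → Dubai → Milan → Tunis → Accra → Kigali → Rabat → Kyoto → Bern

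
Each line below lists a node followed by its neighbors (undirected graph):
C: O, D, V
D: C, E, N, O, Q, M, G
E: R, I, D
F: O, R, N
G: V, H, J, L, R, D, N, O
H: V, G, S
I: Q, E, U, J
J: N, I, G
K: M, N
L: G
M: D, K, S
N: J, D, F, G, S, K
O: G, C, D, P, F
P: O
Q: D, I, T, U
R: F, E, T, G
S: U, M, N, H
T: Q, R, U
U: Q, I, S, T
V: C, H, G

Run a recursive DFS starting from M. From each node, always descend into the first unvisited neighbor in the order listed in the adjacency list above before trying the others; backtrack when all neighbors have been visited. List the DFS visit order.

M → D → C → O → G → V → H → S → U → Q → I → E → R → F → N → J → K → T → L → P

Visit M
M → D
D → C
C → O
O → G
G → V
V → H
H → S
S → U
U → Q
Q → I
I → E
E → R
R → F
F → N
N → J
N → K
R → T
G → L
O → P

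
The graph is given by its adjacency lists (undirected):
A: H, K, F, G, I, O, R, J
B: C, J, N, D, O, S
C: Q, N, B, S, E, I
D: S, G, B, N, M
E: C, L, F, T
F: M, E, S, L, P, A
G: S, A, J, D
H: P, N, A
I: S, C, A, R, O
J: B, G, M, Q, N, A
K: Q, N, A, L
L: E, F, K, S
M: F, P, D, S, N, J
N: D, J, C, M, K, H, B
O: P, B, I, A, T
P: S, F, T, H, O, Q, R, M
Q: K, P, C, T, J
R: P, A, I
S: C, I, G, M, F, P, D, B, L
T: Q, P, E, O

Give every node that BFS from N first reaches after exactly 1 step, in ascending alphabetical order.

B, C, D, H, J, K, M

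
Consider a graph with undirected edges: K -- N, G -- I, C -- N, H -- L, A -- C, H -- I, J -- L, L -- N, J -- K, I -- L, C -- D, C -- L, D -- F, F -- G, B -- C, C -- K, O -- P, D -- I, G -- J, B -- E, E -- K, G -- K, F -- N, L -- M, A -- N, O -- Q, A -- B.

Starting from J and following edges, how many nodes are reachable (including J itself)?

BFS from J visits: J, G, K, L, F, I, C, E, N, H, M, D, A, B
Reachable nodes: 14 of 17 total.

14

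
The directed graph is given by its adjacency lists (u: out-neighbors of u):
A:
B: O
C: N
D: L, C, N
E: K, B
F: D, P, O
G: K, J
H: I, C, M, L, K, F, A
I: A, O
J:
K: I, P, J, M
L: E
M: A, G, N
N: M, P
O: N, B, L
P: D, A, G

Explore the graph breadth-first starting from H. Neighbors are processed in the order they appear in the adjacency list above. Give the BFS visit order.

H -> I -> C -> M -> L -> K -> F -> A -> O -> N -> G -> E -> P -> J -> D -> B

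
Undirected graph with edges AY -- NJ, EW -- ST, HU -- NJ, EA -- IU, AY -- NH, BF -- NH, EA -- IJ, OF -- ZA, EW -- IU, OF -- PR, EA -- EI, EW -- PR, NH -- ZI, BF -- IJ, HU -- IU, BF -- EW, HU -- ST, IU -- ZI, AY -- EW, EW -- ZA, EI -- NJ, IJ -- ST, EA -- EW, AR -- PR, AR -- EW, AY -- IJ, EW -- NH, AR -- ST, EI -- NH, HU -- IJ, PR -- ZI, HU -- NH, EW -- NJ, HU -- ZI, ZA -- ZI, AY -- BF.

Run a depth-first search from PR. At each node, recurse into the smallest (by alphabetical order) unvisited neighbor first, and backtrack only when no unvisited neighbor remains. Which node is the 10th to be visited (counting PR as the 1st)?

HU

Visit PR
PR → AR
AR → EW
EW → AY
AY → BF
BF → IJ
IJ → EA
EA → EI
EI → NH
NH → HU
HU → IU
IU → ZI
ZI → ZA
ZA → OF
HU → NJ
HU → ST

Visit order: PR, AR, EW, AY, BF, IJ, EA, EI, NH, HU, IU, ZI, ZA, OF, NJ, ST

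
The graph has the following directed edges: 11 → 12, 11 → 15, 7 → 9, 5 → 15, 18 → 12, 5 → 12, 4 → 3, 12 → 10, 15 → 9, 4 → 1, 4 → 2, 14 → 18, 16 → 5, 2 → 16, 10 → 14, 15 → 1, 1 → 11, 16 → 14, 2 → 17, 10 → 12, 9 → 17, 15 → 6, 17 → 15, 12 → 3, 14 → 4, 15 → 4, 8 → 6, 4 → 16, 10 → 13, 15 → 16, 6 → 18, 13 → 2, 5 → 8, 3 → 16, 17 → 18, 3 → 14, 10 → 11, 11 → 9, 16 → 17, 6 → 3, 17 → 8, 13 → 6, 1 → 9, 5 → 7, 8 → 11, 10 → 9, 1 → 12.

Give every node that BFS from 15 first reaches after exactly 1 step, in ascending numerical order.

1, 4, 6, 9, 16

Level 0: 15
Level 1: 1, 4, 6, 9, 16
Level 2: 2, 3, 5, 11, 12, 14, 17, 18
Level 3: 7, 8, 10
Level 4: 13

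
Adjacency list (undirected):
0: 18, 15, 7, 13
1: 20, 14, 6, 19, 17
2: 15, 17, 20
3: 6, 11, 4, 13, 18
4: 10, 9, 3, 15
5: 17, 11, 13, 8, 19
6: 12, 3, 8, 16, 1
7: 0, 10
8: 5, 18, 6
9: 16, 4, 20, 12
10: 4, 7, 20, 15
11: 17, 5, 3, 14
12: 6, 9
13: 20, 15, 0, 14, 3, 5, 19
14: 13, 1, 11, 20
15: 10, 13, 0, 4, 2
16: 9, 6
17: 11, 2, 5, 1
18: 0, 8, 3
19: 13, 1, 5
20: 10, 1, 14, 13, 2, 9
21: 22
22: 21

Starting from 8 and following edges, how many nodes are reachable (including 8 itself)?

BFS from 8 visits: 8, 5, 18, 6, 17, 11, 13, 19, 0, 3, 12, 16, 1, 2, 14, 20, 15, 7, 4, 9, 10
Reachable nodes: 21 of 23 total.

21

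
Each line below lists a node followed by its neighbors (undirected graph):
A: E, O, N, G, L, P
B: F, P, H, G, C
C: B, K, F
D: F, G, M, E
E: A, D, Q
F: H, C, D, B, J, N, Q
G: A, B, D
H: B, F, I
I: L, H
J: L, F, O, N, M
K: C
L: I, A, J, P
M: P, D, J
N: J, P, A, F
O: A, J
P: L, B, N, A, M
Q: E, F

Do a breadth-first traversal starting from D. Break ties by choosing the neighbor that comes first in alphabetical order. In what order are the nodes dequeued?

D, E, F, G, M, A, Q, B, C, H, J, N, P, L, O, K, I

Visit D; enqueue E, F, G, M → queue [E, F, G, M]
Visit E; enqueue A, Q → queue [F, G, M, A, Q]
Visit F; enqueue B, C, H, J, N → queue [G, M, A, Q, B, C, H, J, N]
Visit G → queue [M, A, Q, B, C, H, J, N]
Visit M; enqueue P → queue [A, Q, B, C, H, J, N, P]
Visit A; enqueue L, O → queue [Q, B, C, H, J, N, P, L, O]
Visit Q → queue [B, C, H, J, N, P, L, O]
Visit B → queue [C, H, J, N, P, L, O]
Visit C; enqueue K → queue [H, J, N, P, L, O, K]
Visit H; enqueue I → queue [J, N, P, L, O, K, I]
Visit J → queue [N, P, L, O, K, I]
Visit N → queue [P, L, O, K, I]
Visit P → queue [L, O, K, I]
Visit L → queue [O, K, I]
Visit O → queue [K, I]
Visit K → queue [I]
Visit I → queue []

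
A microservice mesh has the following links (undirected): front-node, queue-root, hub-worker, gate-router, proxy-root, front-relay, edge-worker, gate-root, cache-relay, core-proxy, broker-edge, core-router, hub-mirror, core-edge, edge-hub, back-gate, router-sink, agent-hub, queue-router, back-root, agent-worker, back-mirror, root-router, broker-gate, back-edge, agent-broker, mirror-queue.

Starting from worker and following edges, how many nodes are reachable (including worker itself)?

14

BFS from worker visits: worker, hub, edge, agent, mirror, core, broker, back, queue, router, proxy, gate, root, sink
Reachable nodes: 14 of 18 total.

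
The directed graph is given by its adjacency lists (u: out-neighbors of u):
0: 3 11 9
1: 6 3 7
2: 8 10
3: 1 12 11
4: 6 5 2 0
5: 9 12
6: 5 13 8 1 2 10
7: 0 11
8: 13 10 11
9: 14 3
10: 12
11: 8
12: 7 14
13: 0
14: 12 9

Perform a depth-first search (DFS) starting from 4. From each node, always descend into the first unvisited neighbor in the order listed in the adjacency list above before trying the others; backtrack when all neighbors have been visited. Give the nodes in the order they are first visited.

4 → 6 → 5 → 9 → 14 → 12 → 7 → 0 → 3 → 1 → 11 → 8 → 13 → 10 → 2

Visit 4
4 → 6
6 → 5
5 → 9
9 → 14
14 → 12
12 → 7
7 → 0
0 → 3
3 → 1
3 → 11
11 → 8
8 → 13
8 → 10
6 → 2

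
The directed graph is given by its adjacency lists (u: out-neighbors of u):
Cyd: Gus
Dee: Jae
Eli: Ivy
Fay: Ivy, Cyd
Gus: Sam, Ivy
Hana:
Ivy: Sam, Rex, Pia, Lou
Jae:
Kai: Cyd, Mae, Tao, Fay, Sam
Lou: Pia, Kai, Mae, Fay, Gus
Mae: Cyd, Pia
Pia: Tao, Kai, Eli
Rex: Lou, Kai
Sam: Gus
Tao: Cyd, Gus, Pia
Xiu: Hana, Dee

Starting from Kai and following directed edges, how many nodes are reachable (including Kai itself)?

12

BFS from Kai visits: Kai, Tao, Sam, Mae, Fay, Cyd, Pia, Gus, Ivy, Eli, Rex, Lou
Reachable nodes: 12 of 16 total.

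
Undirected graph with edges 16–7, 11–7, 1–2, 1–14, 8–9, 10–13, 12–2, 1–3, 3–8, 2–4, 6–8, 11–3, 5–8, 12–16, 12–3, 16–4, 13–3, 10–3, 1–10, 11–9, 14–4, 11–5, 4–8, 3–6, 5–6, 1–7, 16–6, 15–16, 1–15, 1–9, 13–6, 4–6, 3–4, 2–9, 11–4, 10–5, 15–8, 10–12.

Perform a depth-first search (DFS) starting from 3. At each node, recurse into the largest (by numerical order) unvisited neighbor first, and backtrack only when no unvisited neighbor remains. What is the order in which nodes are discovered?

Visit 3
3 → 13
13 → 10
10 → 12
12 → 16
16 → 15
15 → 8
8 → 9
9 → 11
11 → 7
7 → 1
1 → 14
14 → 4
4 → 6
6 → 5
4 → 2

3 -> 13 -> 10 -> 12 -> 16 -> 15 -> 8 -> 9 -> 11 -> 7 -> 1 -> 14 -> 4 -> 6 -> 5 -> 2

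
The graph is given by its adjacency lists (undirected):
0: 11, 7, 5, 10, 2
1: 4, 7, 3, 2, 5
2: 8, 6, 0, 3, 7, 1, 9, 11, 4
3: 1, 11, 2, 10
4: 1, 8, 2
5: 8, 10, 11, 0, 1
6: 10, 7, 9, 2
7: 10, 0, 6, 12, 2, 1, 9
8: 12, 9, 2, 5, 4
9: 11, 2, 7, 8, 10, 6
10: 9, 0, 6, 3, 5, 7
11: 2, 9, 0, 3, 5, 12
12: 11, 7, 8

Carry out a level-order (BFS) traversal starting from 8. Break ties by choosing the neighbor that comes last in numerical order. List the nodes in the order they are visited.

8, 12, 9, 5, 4, 2, 11, 7, 10, 6, 1, 0, 3

Visit 8; enqueue 12, 9, 5, 4, 2 → queue [12, 9, 5, 4, 2]
Visit 12; enqueue 11, 7 → queue [9, 5, 4, 2, 11, 7]
Visit 9; enqueue 10, 6 → queue [5, 4, 2, 11, 7, 10, 6]
Visit 5; enqueue 1, 0 → queue [4, 2, 11, 7, 10, 6, 1, 0]
Visit 4 → queue [2, 11, 7, 10, 6, 1, 0]
Visit 2; enqueue 3 → queue [11, 7, 10, 6, 1, 0, 3]
Visit 11 → queue [7, 10, 6, 1, 0, 3]
Visit 7 → queue [10, 6, 1, 0, 3]
Visit 10 → queue [6, 1, 0, 3]
Visit 6 → queue [1, 0, 3]
Visit 1 → queue [0, 3]
Visit 0 → queue [3]
Visit 3 → queue []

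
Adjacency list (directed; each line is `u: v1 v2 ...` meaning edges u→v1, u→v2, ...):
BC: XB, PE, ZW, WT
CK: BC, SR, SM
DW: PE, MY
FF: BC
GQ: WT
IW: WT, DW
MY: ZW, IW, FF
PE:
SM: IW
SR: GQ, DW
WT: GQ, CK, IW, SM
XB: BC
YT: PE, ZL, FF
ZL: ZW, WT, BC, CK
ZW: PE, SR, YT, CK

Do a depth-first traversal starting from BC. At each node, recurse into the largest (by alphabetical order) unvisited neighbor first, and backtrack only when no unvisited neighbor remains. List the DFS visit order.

BC ZW YT ZL WT SM IW DW PE MY FF GQ CK SR XB

Visit BC
BC → ZW
ZW → YT
YT → ZL
ZL → WT
WT → SM
SM → IW
IW → DW
DW → PE
DW → MY
MY → FF
WT → GQ
WT → CK
CK → SR
BC → XB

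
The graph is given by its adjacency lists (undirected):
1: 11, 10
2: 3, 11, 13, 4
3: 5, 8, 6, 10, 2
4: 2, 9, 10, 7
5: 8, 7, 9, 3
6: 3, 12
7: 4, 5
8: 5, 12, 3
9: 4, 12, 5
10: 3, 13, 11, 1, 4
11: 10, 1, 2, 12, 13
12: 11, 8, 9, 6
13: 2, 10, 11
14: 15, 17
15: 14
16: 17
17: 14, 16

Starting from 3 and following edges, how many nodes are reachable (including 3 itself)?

13

BFS from 3 visits: 3, 5, 8, 6, 10, 2, 7, 9, 12, 13, 11, 1, 4
Reachable nodes: 13 of 17 total.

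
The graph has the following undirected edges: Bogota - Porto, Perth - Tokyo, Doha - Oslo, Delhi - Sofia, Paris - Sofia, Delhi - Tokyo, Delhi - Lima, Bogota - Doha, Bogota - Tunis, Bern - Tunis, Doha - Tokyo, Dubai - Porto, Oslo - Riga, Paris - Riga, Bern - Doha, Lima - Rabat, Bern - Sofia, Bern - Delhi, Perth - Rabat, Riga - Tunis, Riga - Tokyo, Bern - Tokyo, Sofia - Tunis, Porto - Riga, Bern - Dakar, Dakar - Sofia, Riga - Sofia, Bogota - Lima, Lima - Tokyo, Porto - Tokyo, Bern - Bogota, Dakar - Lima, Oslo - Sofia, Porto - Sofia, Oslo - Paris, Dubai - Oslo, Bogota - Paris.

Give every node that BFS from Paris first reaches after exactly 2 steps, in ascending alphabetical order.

Bern, Dakar, Delhi, Doha, Dubai, Lima, Porto, Tokyo, Tunis

Level 0: Paris
Level 1: Bogota, Oslo, Riga, Sofia
Level 2: Bern, Dakar, Delhi, Doha, Dubai, Lima, Porto, Tokyo, Tunis
Level 3: Perth, Rabat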